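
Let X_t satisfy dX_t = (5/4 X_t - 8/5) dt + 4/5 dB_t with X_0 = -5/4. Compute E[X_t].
E[X_t] = 32/25 - 253*exp(5*t/4)/100

Taking expectations and using E[dB_t] = 0, the mean m(t) = E[X_t] satisfies the ODE m'(t) = a m(t) + b with m(0) = x_0. With a = 5/4, b = -8/5, x_0 = -5/4, the solution is
  m(t) = x_0 * exp(a t) + (b/a) * (exp(a t) - 1)
       = (-5/4) * exp((5/4) t) + ((-8/5)/(5/4)) * (exp((5/4) t) - 1)
       = 32/25 - 253*exp(5*t/4)/100.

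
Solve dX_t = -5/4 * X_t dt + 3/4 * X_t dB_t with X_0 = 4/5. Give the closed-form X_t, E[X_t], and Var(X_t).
X_t = 4/5 * exp((-49/32) t + (3/4) B_t); E[X_t] = 4*exp(-5*t/4)/5; Var(X_t) = (16*exp(9*t/16) - 16)*exp(-5*t/2)/25

For GBM dX = mu X dt + sigma X dB with X_0 = x_0, apply Itô to Y = log X: dY = (mu - sigma^2/2) dt + sigma dB, so Y_t = log(x_0) + (mu - sigma^2/2) t + sigma B_t and hence X_t = x_0 * exp((mu - sigma^2/2) t + sigma B_t).
With mu = -5/4, sigma = 3/4, x_0 = 4/5, this gives:
  X_t = 4/5 * exp((-49/32) * t + (3/4) * B_t).
Since sigma*B_t ~ Normal(0, sigma^2 t), E[exp(sigma*B_t)] = exp(sigma^2 t / 2); so E[X_t] = x_0 * exp((mu - sigma^2/2) t) * exp(sigma^2 t / 2) = x_0 * exp(mu t) = 4*exp(-5*t/4)/5.
Var(X_t) = E[X_t^2] - (E[X_t])^2 = x_0^2 * exp(2 mu t) * (exp(sigma^2 t) - 1) = (16*exp(9*t/16) - 16)*exp(-5*t/2)/25.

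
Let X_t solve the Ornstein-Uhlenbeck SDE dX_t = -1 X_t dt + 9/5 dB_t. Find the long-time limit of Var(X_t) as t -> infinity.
lim Var(X_t) = 81/50

The OU SDE dX = -theta X dt + sigma dB admits the integrating factor exp(theta t): d(exp(theta t) X_t) = sigma exp(theta t) dB_t. Integrating from 0 to t gives X_t = x_0 * exp(-theta t) + sigma * int_0^t exp(-theta (t-s)) dB_s for any initial x_0. The Itô integral has variance (by the Itô isometry) sigma^2 * int_0^t exp(-2 theta (t - s)) ds = sigma^2 * (1 - exp(-2 theta t)) / (2 theta), independent of x_0.
With theta = 1, sigma = 9/5:
  Var(X_t) = (9/5)^2 * (1 - exp(-2*1 t)) / (2 * 1) = 81/50 - 81*exp(-2*t)/50.
As t -> infinity, exp(-2*1 t) -> 0, so the stationary variance is sigma^2 / (2 theta) = 81/50.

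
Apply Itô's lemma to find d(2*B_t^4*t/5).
d(2*B_t^4*t/5) = (2*B_t^2*(B_t^2 + 6*t)/5) dt + (8*B_t^3*t/5) dB_t

Itô's formula for f(t, x): d f(t, B_t) = (f_t + (1/2) f_xx) dt + f_x dB_t. Compute partials of f(t, x) = 2*t*x^4/5:
  f_t(t,x)  = 2*x^4/5
  f_x(t,x)  = 8*t*x^3/5
  f_xx(t,x) = 24*t*x^2/5
Assemble drift = f_t + (1/2) f_xx = 2*x^2*(6*t + x^2)/5 and diffusion = f_x = 8*t*x^3/5. Substituting x = B_t:
  d(2*B_t^4*t/5) = (2*B_t^2*(B_t^2 + 6*t)/5) dt + (8*B_t^3*t/5) dB_t.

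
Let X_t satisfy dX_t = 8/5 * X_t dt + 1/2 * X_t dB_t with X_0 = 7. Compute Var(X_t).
Var(X_t) = 49*(exp(t/4) - 1)*exp(16*t/5)

For GBM dX = mu X dt + sigma X dB with X_0 = x_0, apply Itô to Y = log X: dY = (mu - sigma^2/2) dt + sigma dB, so Y_t = log(x_0) + (mu - sigma^2/2) t + sigma B_t and hence X_t = x_0 * exp((mu - sigma^2/2) t + sigma B_t).
With mu = 8/5, sigma = 1/2, x_0 = 7, this gives:
  X_t = 7 * exp((59/40) * t + (1/2) * B_t).
Since sigma*B_t ~ Normal(0, sigma^2 t), E[exp(sigma*B_t)] = exp(sigma^2 t / 2); so E[X_t] = x_0 * exp((mu - sigma^2/2) t) * exp(sigma^2 t / 2) = x_0 * exp(mu t) = 7*exp(8*t/5).
Var(X_t) = E[X_t^2] - (E[X_t])^2 = x_0^2 * exp(2 mu t) * (exp(sigma^2 t) - 1) = 49*(exp(t/4) - 1)*exp(16*t/5).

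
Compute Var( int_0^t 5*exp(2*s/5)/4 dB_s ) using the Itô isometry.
Var = 125*exp(4*t/5)/64 - 125/64

The Itô integral of a deterministic integrand f(s) has mean 0 because each increment f(s) * (B_{s+ds} - B_s) has mean 0. By the Itô isometry:
  Var( int_0^t f(s) dB_s ) = E[ (int_0^t f(s) dB_s)^2 ] = int_0^t f(s)^2 ds.
Here f(s) = 5*exp(2*s/5)/4, so f(s)^2 = 25*exp(4*s/5)/16. Integrate:
  int_0^t (25*exp(4*s/5)/16) ds = 125*exp(4*t/5)/64 - 125/64.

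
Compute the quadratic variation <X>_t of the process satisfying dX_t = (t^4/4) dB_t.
<X>_t = t^9/144

For an Itô process dX_t = a(t) dt + b(t) dB_t, the quadratic variation is <X>_t = int_0^t b(s)^2 ds (the drift term does not contribute). Here b(s) = s^4/4, so
  b(s)^2 = s^8/16.
Integrating from 0 to t:
  <X>_t = int_0^t (s^8/16) ds = t^9/144.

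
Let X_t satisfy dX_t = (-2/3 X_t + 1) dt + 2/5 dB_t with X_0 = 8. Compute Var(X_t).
Var(X_t) = 3/25 - 3*exp(-4*t/3)/25

The variance V(t) = Var(X_t) satisfies V'(t) = 2 a V(t) + c^2 with V(0) = 0 (drift coefficient is linear in X, diffusion is constant). With a = -2/3, c = 2/5, the solution is
  V(t) = (c^2 / (2 a)) * (exp(2 a t) - 1)
       = ((2/5)^2 / (2*(-2/3))) * (exp((-4/3) t) - 1)
       = 3/25 - 3*exp(-4*t/3)/25.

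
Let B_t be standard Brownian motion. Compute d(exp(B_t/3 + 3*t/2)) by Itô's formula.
d(exp(B_t/3 + 3*t/2)) = (14*exp(B_t/3 + 3*t/2)/9) dt + (exp(B_t/3 + 3*t/2)/3) dB_t

Itô's formula for f(t, x): d f(t, B_t) = (f_t + (1/2) f_xx) dt + f_x dB_t. Compute partials of f(t, x) = exp(3*t/2 + x/3):
  f_t(t,x)  = 3*exp(3*t/2 + x/3)/2
  f_x(t,x)  = exp(3*t/2 + x/3)/3
  f_xx(t,x) = exp(3*t/2 + x/3)/9
Assemble drift = f_t + (1/2) f_xx = 14*exp(3*t/2 + x/3)/9 and diffusion = f_x = exp(3*t/2 + x/3)/3. Substituting x = B_t:
  d(exp(B_t/3 + 3*t/2)) = (14*exp(B_t/3 + 3*t/2)/9) dt + (exp(B_t/3 + 3*t/2)/3) dB_t.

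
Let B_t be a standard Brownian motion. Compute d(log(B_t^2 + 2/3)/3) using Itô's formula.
d(log(B_t^2 + 2/3)/3) = ((2 - 3*B_t^2)/(3*B_t^2 + 2)^2) dt + (2*B_t/(3*B_t^2 + 2)) dB_t

Itô's formula for f(B_t) gives d f(B_t) = f'(B_t) dB_t + (1/2) f''(B_t) dt. Compute derivatives of f(x) = log(x^2 + 2/3)/3:
  f'(x)  = 2*x/(3*x^2 + 2)
  f''(x) = 2*(2 - 3*x^2)/(3*x^2 + 2)^2
Substitute x = B_t and multiply the f'' term by 1/2:
  drift     = (1/2) * (2*(2 - 3*x^2)/(3*x^2 + 2)^2) evaluated at B_t = (2 - 3*B_t^2)/(3*B_t^2 + 2)^2
  diffusion = (2*x/(3*x^2 + 2)) evaluated at B_t = 2*B_t/(3*B_t^2 + 2)
Therefore d(log(B_t^2 + 2/3)/3) = ((2 - 3*B_t^2)/(3*B_t^2 + 2)^2) dt + (2*B_t/(3*B_t^2 + 2)) dB_t.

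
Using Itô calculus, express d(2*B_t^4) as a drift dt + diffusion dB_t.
d(2*B_t^4) = (12*B_t^2) dt + (8*B_t^3) dB_t

Itô's formula for f(B_t) gives d f(B_t) = f'(B_t) dB_t + (1/2) f''(B_t) dt. Compute derivatives of f(x) = 2*x^4:
  f'(x)  = 8*x^3
  f''(x) = 24*x^2
Substitute x = B_t and multiply the f'' term by 1/2:
  drift     = (1/2) * (24*x^2) evaluated at B_t = 12*B_t^2
  diffusion = (8*x^3) evaluated at B_t = 8*B_t^3
Therefore d(2*B_t^4) = (12*B_t^2) dt + (8*B_t^3) dB_t.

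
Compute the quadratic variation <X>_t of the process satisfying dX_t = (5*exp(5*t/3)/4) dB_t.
<X>_t = 15*exp(10*t/3)/32 - 15/32

For an Itô process dX_t = a(t) dt + b(t) dB_t, the quadratic variation is <X>_t = int_0^t b(s)^2 ds (the drift term does not contribute). Here b(s) = 5*exp(5*s/3)/4, so
  b(s)^2 = 25*exp(10*s/3)/16.
Integrating from 0 to t:
  <X>_t = int_0^t (25*exp(10*s/3)/16) ds = 15*exp(10*t/3)/32 - 15/32.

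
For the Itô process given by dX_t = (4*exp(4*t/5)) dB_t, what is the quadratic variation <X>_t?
<X>_t = 10*exp(8*t/5) - 10

For an Itô process dX_t = a(t) dt + b(t) dB_t, the quadratic variation is <X>_t = int_0^t b(s)^2 ds (the drift term does not contribute). Here b(s) = 4*exp(4*s/5), so
  b(s)^2 = 16*exp(8*s/5).
Integrating from 0 to t:
  <X>_t = int_0^t (16*exp(8*s/5)) ds = 10*exp(8*t/5) - 10.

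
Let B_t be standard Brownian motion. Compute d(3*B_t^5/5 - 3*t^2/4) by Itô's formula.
d(3*B_t^5/5 - 3*t^2/4) = (6*B_t^3 - 3*t/2) dt + (3*B_t^4) dB_t

Itô's formula for f(t, x): d f(t, B_t) = (f_t + (1/2) f_xx) dt + f_x dB_t. Compute partials of f(t, x) = -3*t^2/4 + 3*x^5/5:
  f_t(t,x)  = -3*t/2
  f_x(t,x)  = 3*x^4
  f_xx(t,x) = 12*x^3
Assemble drift = f_t + (1/2) f_xx = -3*t/2 + 6*x^3 and diffusion = f_x = 3*x^4. Substituting x = B_t:
  d(3*B_t^5/5 - 3*t^2/4) = (6*B_t^3 - 3*t/2) dt + (3*B_t^4) dB_t.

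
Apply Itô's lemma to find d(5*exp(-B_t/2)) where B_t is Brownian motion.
d(5*exp(-B_t/2)) = (5*exp(-B_t/2)/8) dt + (-5*exp(-B_t/2)/2) dB_t

Itô's formula for f(B_t) gives d f(B_t) = f'(B_t) dB_t + (1/2) f''(B_t) dt. Compute derivatives of f(x) = 5*exp(-x/2):
  f'(x)  = -5*exp(-x/2)/2
  f''(x) = 5*exp(-x/2)/4
Substitute x = B_t and multiply the f'' term by 1/2:
  drift     = (1/2) * (5*exp(-x/2)/4) evaluated at B_t = 5*exp(-B_t/2)/8
  diffusion = (-5*exp(-x/2)/2) evaluated at B_t = -5*exp(-B_t/2)/2
Therefore d(5*exp(-B_t/2)) = (5*exp(-B_t/2)/8) dt + (-5*exp(-B_t/2)/2) dB_t.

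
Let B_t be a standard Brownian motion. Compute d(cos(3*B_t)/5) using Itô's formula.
d(cos(3*B_t)/5) = (-9*cos(3*B_t)/10) dt + (-3*sin(3*B_t)/5) dB_t

Itô's formula for f(B_t) gives d f(B_t) = f'(B_t) dB_t + (1/2) f''(B_t) dt. Compute derivatives of f(x) = cos(3*x)/5:
  f'(x)  = -3*sin(3*x)/5
  f''(x) = -9*cos(3*x)/5
Substitute x = B_t and multiply the f'' term by 1/2:
  drift     = (1/2) * (-9*cos(3*x)/5) evaluated at B_t = -9*cos(3*B_t)/10
  diffusion = (-3*sin(3*x)/5) evaluated at B_t = -3*sin(3*B_t)/5
Therefore d(cos(3*B_t)/5) = (-9*cos(3*B_t)/10) dt + (-3*sin(3*B_t)/5) dB_t.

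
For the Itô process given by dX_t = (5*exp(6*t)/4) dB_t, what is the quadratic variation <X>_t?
<X>_t = 25*exp(12*t)/192 - 25/192

For an Itô process dX_t = a(t) dt + b(t) dB_t, the quadratic variation is <X>_t = int_0^t b(s)^2 ds (the drift term does not contribute). Here b(s) = 5*exp(6*s)/4, so
  b(s)^2 = 25*exp(12*s)/16.
Integrating from 0 to t:
  <X>_t = int_0^t (25*exp(12*s)/16) ds = 25*exp(12*t)/192 - 25/192.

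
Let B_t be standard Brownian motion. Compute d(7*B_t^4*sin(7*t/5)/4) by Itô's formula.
d(7*B_t^4*sin(7*t/5)/4) = (7*B_t^2*(7*B_t^2*cos(7*t/5) + 30*sin(7*t/5))/20) dt + (7*B_t^3*sin(7*t/5)) dB_t

Itô's formula for f(t, x): d f(t, B_t) = (f_t + (1/2) f_xx) dt + f_x dB_t. Compute partials of f(t, x) = 7*x^4*sin(7*t/5)/4:
  f_t(t,x)  = 49*x^4*cos(7*t/5)/20
  f_x(t,x)  = 7*x^3*sin(7*t/5)
  f_xx(t,x) = 21*x^2*sin(7*t/5)
Assemble drift = f_t + (1/2) f_xx = 7*x^2*(7*x^2*cos(7*t/5) + 30*sin(7*t/5))/20 and diffusion = f_x = 7*x^3*sin(7*t/5). Substituting x = B_t:
  d(7*B_t^4*sin(7*t/5)/4) = (7*B_t^2*(7*B_t^2*cos(7*t/5) + 30*sin(7*t/5))/20) dt + (7*B_t^3*sin(7*t/5)) dB_t.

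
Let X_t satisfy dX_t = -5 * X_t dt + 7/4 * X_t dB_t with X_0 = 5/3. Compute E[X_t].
E[X_t] = 5*exp(-5*t)/3

For GBM dX = mu X dt + sigma X dB with X_0 = x_0, apply Itô to Y = log X: dY = (mu - sigma^2/2) dt + sigma dB, so Y_t = log(x_0) + (mu - sigma^2/2) t + sigma B_t and hence X_t = x_0 * exp((mu - sigma^2/2) t + sigma B_t).
With mu = -5, sigma = 7/4, x_0 = 5/3, this gives:
  X_t = 5/3 * exp((-209/32) * t + (7/4) * B_t).
Since sigma*B_t ~ Normal(0, sigma^2 t), E[exp(sigma*B_t)] = exp(sigma^2 t / 2); so E[X_t] = x_0 * exp((mu - sigma^2/2) t) * exp(sigma^2 t / 2) = x_0 * exp(mu t) = 5*exp(-5*t)/3.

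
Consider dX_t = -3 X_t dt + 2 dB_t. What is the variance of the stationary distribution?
lim Var(X_t) = 2/3

The OU SDE dX = -theta X dt + sigma dB admits the integrating factor exp(theta t): d(exp(theta t) X_t) = sigma exp(theta t) dB_t. Integrating from 0 to t gives X_t = x_0 * exp(-theta t) + sigma * int_0^t exp(-theta (t-s)) dB_s for any initial x_0. The Itô integral has variance (by the Itô isometry) sigma^2 * int_0^t exp(-2 theta (t - s)) ds = sigma^2 * (1 - exp(-2 theta t)) / (2 theta), independent of x_0.
With theta = 3, sigma = 2:
  Var(X_t) = (2)^2 * (1 - exp(-2*3 t)) / (2 * 3) = 2/3 - 2*exp(-6*t)/3.
As t -> infinity, exp(-2*3 t) -> 0, so the stationary variance is sigma^2 / (2 theta) = 2/3.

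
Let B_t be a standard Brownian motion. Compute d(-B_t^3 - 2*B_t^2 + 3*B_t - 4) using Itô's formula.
d(-B_t^3 - 2*B_t^2 + 3*B_t - 4) = (-3*B_t - 2) dt + (-3*B_t^2 - 4*B_t + 3) dB_t

Itô's formula for f(B_t) gives d f(B_t) = f'(B_t) dB_t + (1/2) f''(B_t) dt. Compute derivatives of f(x) = -x^3 - 2*x^2 + 3*x - 4:
  f'(x)  = -3*x^2 - 4*x + 3
  f''(x) = -6*x - 4
Substitute x = B_t and multiply the f'' term by 1/2:
  drift     = (1/2) * (-6*x - 4) evaluated at B_t = -3*B_t - 2
  diffusion = (-3*x^2 - 4*x + 3) evaluated at B_t = -3*B_t^2 - 4*B_t + 3
Therefore d(-B_t^3 - 2*B_t^2 + 3*B_t - 4) = (-3*B_t - 2) dt + (-3*B_t^2 - 4*B_t + 3) dB_t.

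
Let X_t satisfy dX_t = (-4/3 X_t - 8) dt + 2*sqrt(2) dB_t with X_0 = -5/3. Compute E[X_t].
E[X_t] = -6 + 13*exp(-4*t/3)/3

Taking expectations and using E[dB_t] = 0, the mean m(t) = E[X_t] satisfies the ODE m'(t) = a m(t) + b with m(0) = x_0. With a = -4/3, b = -8, x_0 = -5/3, the solution is
  m(t) = x_0 * exp(a t) + (b/a) * (exp(a t) - 1)
       = (-5/3) * exp((-4/3) t) + ((-8)/(-4/3)) * (exp((-4/3) t) - 1)
       = -6 + 13*exp(-4*t/3)/3.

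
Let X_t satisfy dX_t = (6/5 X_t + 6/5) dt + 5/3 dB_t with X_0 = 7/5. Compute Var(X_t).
Var(X_t) = 125*exp(12*t/5)/108 - 125/108

The variance V(t) = Var(X_t) satisfies V'(t) = 2 a V(t) + c^2 with V(0) = 0 (drift coefficient is linear in X, diffusion is constant). With a = 6/5, c = 5/3, the solution is
  V(t) = (c^2 / (2 a)) * (exp(2 a t) - 1)
       = ((5/3)^2 / (2*(6/5))) * (exp((12/5) t) - 1)
       = 125*exp(12*t/5)/108 - 125/108.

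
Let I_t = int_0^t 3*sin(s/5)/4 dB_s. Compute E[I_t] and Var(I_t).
E[I_t] = 0; Var(I_t) = 9*t/32 - 45*sin(2*t/5)/64

The Itô integral of a deterministic integrand f(s) has mean 0 because each increment f(s) * (B_{s+ds} - B_s) has mean 0. By the Itô isometry:
  Var( int_0^t f(s) dB_s ) = E[ (int_0^t f(s) dB_s)^2 ] = int_0^t f(s)^2 ds.
Here f(s) = 3*sin(s/5)/4, so f(s)^2 = 9*sin(s/5)^2/16. Integrate:
  int_0^t (9*sin(s/5)^2/16) ds = 9*t/32 - 45*sin(2*t/5)/64.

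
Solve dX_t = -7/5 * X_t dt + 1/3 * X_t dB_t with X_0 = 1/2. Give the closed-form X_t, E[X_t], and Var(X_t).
X_t = 1/2 * exp((-131/90) t + (1/3) B_t); E[X_t] = exp(-7*t/5)/2; Var(X_t) = (exp(t/9) - 1)*exp(-14*t/5)/4

For GBM dX = mu X dt + sigma X dB with X_0 = x_0, apply Itô to Y = log X: dY = (mu - sigma^2/2) dt + sigma dB, so Y_t = log(x_0) + (mu - sigma^2/2) t + sigma B_t and hence X_t = x_0 * exp((mu - sigma^2/2) t + sigma B_t).
With mu = -7/5, sigma = 1/3, x_0 = 1/2, this gives:
  X_t = 1/2 * exp((-131/90) * t + (1/3) * B_t).
Since sigma*B_t ~ Normal(0, sigma^2 t), E[exp(sigma*B_t)] = exp(sigma^2 t / 2); so E[X_t] = x_0 * exp((mu - sigma^2/2) t) * exp(sigma^2 t / 2) = x_0 * exp(mu t) = exp(-7*t/5)/2.
Var(X_t) = E[X_t^2] - (E[X_t])^2 = x_0^2 * exp(2 mu t) * (exp(sigma^2 t) - 1) = (exp(t/9) - 1)*exp(-14*t/5)/4.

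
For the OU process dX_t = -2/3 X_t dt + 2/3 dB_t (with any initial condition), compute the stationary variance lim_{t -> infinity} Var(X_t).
lim Var(X_t) = 1/3

The OU SDE dX = -theta X dt + sigma dB admits the integrating factor exp(theta t): d(exp(theta t) X_t) = sigma exp(theta t) dB_t. Integrating from 0 to t gives X_t = x_0 * exp(-theta t) + sigma * int_0^t exp(-theta (t-s)) dB_s for any initial x_0. The Itô integral has variance (by the Itô isometry) sigma^2 * int_0^t exp(-2 theta (t - s)) ds = sigma^2 * (1 - exp(-2 theta t)) / (2 theta), independent of x_0.
With theta = 2/3, sigma = 2/3:
  Var(X_t) = (2/3)^2 * (1 - exp(-2*2/3 t)) / (2 * 2/3) = 1/3 - exp(-4*t/3)/3.
As t -> infinity, exp(-2*2/3 t) -> 0, so the stationary variance is sigma^2 / (2 theta) = 1/3.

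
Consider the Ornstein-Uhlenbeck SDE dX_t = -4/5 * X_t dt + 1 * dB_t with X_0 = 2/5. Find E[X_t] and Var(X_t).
E[X_t] = 2*exp(-4*t/5)/5; Var(X_t) = 5/8 - 5*exp(-8*t/5)/8

The OU SDE dX = -theta X dt + sigma dB admits the integrating factor exp(theta t): d(exp(theta t) X_t) = sigma exp(theta t) dB_t. Integrating from 0 to t:
  X_t = x_0 * exp(-theta t) + sigma * int_0^t exp(-theta (t-s)) dB_s.
The Itô integral has mean 0 and (by the Itô isometry) variance sigma^2 * int_0^t exp(-2 theta (t - s)) ds = sigma^2 * (1 - exp(-2 theta t)) / (2 theta).
With theta = 4/5, sigma = 1, x_0 = 2/5:
  E[X_t] = 2/5 * exp(-4/5 t) = 2*exp(-4*t/5)/5
  Var(X_t) = (1)^2 * (1 - exp(-2*4/5 t)) / (2 * 4/5) = 5/8 - 5*exp(-8*t/5)/8.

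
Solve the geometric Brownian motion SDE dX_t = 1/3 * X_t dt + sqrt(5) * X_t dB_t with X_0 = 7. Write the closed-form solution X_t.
X_t = 7 * exp((-13/6) * t + (sqrt(5)) * B_t)

For GBM dX = mu X dt + sigma X dB with X_0 = x_0, apply Itô to Y = log X: dY = (mu - sigma^2/2) dt + sigma dB, so Y_t = log(x_0) + (mu - sigma^2/2) t + sigma B_t and hence X_t = x_0 * exp((mu - sigma^2/2) t + sigma B_t).
With mu = 1/3, sigma = sqrt(5), x_0 = 7, this gives:
  X_t = 7 * exp((-13/6) * t + (sqrt(5)) * B_t).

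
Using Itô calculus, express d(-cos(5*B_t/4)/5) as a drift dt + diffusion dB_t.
d(-cos(5*B_t/4)/5) = (5*cos(5*B_t/4)/32) dt + (sin(5*B_t/4)/4) dB_t

Itô's formula for f(B_t) gives d f(B_t) = f'(B_t) dB_t + (1/2) f''(B_t) dt. Compute derivatives of f(x) = -cos(5*x/4)/5:
  f'(x)  = sin(5*x/4)/4
  f''(x) = 5*cos(5*x/4)/16
Substitute x = B_t and multiply the f'' term by 1/2:
  drift     = (1/2) * (5*cos(5*x/4)/16) evaluated at B_t = 5*cos(5*B_t/4)/32
  diffusion = (sin(5*x/4)/4) evaluated at B_t = sin(5*B_t/4)/4
Therefore d(-cos(5*B_t/4)/5) = (5*cos(5*B_t/4)/32) dt + (sin(5*B_t/4)/4) dB_t.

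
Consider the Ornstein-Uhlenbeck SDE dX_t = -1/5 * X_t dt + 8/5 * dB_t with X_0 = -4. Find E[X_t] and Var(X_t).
E[X_t] = -4*exp(-t/5); Var(X_t) = 32/5 - 32*exp(-2*t/5)/5

The OU SDE dX = -theta X dt + sigma dB admits the integrating factor exp(theta t): d(exp(theta t) X_t) = sigma exp(theta t) dB_t. Integrating from 0 to t:
  X_t = x_0 * exp(-theta t) + sigma * int_0^t exp(-theta (t-s)) dB_s.
The Itô integral has mean 0 and (by the Itô isometry) variance sigma^2 * int_0^t exp(-2 theta (t - s)) ds = sigma^2 * (1 - exp(-2 theta t)) / (2 theta).
With theta = 1/5, sigma = 8/5, x_0 = -4:
  E[X_t] = -4 * exp(-1/5 t) = -4*exp(-t/5)
  Var(X_t) = (8/5)^2 * (1 - exp(-2*1/5 t)) / (2 * 1/5) = 32/5 - 32*exp(-2*t/5)/5.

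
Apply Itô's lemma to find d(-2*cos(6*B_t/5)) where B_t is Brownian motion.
d(-2*cos(6*B_t/5)) = (36*cos(6*B_t/5)/25) dt + (12*sin(6*B_t/5)/5) dB_t

Itô's formula for f(B_t) gives d f(B_t) = f'(B_t) dB_t + (1/2) f''(B_t) dt. Compute derivatives of f(x) = -2*cos(6*x/5):
  f'(x)  = 12*sin(6*x/5)/5
  f''(x) = 72*cos(6*x/5)/25
Substitute x = B_t and multiply the f'' term by 1/2:
  drift     = (1/2) * (72*cos(6*x/5)/25) evaluated at B_t = 36*cos(6*B_t/5)/25
  diffusion = (12*sin(6*x/5)/5) evaluated at B_t = 12*sin(6*B_t/5)/5
Therefore d(-2*cos(6*B_t/5)) = (36*cos(6*B_t/5)/25) dt + (12*sin(6*B_t/5)/5) dB_t.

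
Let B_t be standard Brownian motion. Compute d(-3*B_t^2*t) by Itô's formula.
d(-3*B_t^2*t) = (-3*B_t^2 - 3*t) dt + (-6*B_t*t) dB_t

Itô's formula for f(t, x): d f(t, B_t) = (f_t + (1/2) f_xx) dt + f_x dB_t. Compute partials of f(t, x) = -3*t*x^2:
  f_t(t,x)  = -3*x^2
  f_x(t,x)  = -6*t*x
  f_xx(t,x) = -6*t
Assemble drift = f_t + (1/2) f_xx = -3*t - 3*x^2 and diffusion = f_x = -6*t*x. Substituting x = B_t:
  d(-3*B_t^2*t) = (-3*B_t^2 - 3*t) dt + (-6*B_t*t) dB_t.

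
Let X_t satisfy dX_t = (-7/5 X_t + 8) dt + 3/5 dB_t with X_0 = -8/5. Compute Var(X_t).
Var(X_t) = 9/70 - 9*exp(-14*t/5)/70

The variance V(t) = Var(X_t) satisfies V'(t) = 2 a V(t) + c^2 with V(0) = 0 (drift coefficient is linear in X, diffusion is constant). With a = -7/5, c = 3/5, the solution is
  V(t) = (c^2 / (2 a)) * (exp(2 a t) - 1)
       = ((3/5)^2 / (2*(-7/5))) * (exp((-14/5) t) - 1)
       = 9/70 - 9*exp(-14*t/5)/70.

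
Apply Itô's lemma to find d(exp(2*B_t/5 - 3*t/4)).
d(exp(2*B_t/5 - 3*t/4)) = (-67*exp(2*B_t/5 - 3*t/4)/100) dt + (2*exp(2*B_t/5 - 3*t/4)/5) dB_t

Itô's formula for f(t, x): d f(t, B_t) = (f_t + (1/2) f_xx) dt + f_x dB_t. Compute partials of f(t, x) = exp(-3*t/4 + 2*x/5):
  f_t(t,x)  = -3*exp(-3*t/4 + 2*x/5)/4
  f_x(t,x)  = 2*exp(-3*t/4 + 2*x/5)/5
  f_xx(t,x) = 4*exp(-3*t/4 + 2*x/5)/25
Assemble drift = f_t + (1/2) f_xx = -67*exp(-3*t/4 + 2*x/5)/100 and diffusion = f_x = 2*exp(-3*t/4 + 2*x/5)/5. Substituting x = B_t:
  d(exp(2*B_t/5 - 3*t/4)) = (-67*exp(2*B_t/5 - 3*t/4)/100) dt + (2*exp(2*B_t/5 - 3*t/4)/5) dB_t.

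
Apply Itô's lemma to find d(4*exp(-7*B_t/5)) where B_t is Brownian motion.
d(4*exp(-7*B_t/5)) = (98*exp(-7*B_t/5)/25) dt + (-28*exp(-7*B_t/5)/5) dB_t

Itô's formula for f(B_t) gives d f(B_t) = f'(B_t) dB_t + (1/2) f''(B_t) dt. Compute derivatives of f(x) = 4*exp(-7*x/5):
  f'(x)  = -28*exp(-7*x/5)/5
  f''(x) = 196*exp(-7*x/5)/25
Substitute x = B_t and multiply the f'' term by 1/2:
  drift     = (1/2) * (196*exp(-7*x/5)/25) evaluated at B_t = 98*exp(-7*B_t/5)/25
  diffusion = (-28*exp(-7*x/5)/5) evaluated at B_t = -28*exp(-7*B_t/5)/5
Therefore d(4*exp(-7*B_t/5)) = (98*exp(-7*B_t/5)/25) dt + (-28*exp(-7*B_t/5)/5) dB_t.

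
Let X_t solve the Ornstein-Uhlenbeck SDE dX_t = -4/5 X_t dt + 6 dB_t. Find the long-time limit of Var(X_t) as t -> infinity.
lim Var(X_t) = 45/2

The OU SDE dX = -theta X dt + sigma dB admits the integrating factor exp(theta t): d(exp(theta t) X_t) = sigma exp(theta t) dB_t. Integrating from 0 to t gives X_t = x_0 * exp(-theta t) + sigma * int_0^t exp(-theta (t-s)) dB_s for any initial x_0. The Itô integral has variance (by the Itô isometry) sigma^2 * int_0^t exp(-2 theta (t - s)) ds = sigma^2 * (1 - exp(-2 theta t)) / (2 theta), independent of x_0.
With theta = 4/5, sigma = 6:
  Var(X_t) = (6)^2 * (1 - exp(-2*4/5 t)) / (2 * 4/5) = 45/2 - 45*exp(-8*t/5)/2.
As t -> infinity, exp(-2*4/5 t) -> 0, so the stationary variance is sigma^2 / (2 theta) = 45/2.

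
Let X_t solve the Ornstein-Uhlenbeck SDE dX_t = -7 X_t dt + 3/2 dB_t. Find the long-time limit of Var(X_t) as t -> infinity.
lim Var(X_t) = 9/56

The OU SDE dX = -theta X dt + sigma dB admits the integrating factor exp(theta t): d(exp(theta t) X_t) = sigma exp(theta t) dB_t. Integrating from 0 to t gives X_t = x_0 * exp(-theta t) + sigma * int_0^t exp(-theta (t-s)) dB_s for any initial x_0. The Itô integral has variance (by the Itô isometry) sigma^2 * int_0^t exp(-2 theta (t - s)) ds = sigma^2 * (1 - exp(-2 theta t)) / (2 theta), independent of x_0.
With theta = 7, sigma = 3/2:
  Var(X_t) = (3/2)^2 * (1 - exp(-2*7 t)) / (2 * 7) = 9/56 - 9*exp(-14*t)/56.
As t -> infinity, exp(-2*7 t) -> 0, so the stationary variance is sigma^2 / (2 theta) = 9/56.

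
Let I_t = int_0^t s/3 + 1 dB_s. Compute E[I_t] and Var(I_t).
E[I_t] = 0; Var(I_t) = t*(t^2 + 9*t + 27)/27

The Itô integral of a deterministic integrand f(s) has mean 0 because each increment f(s) * (B_{s+ds} - B_s) has mean 0. By the Itô isometry:
  Var( int_0^t f(s) dB_s ) = E[ (int_0^t f(s) dB_s)^2 ] = int_0^t f(s)^2 ds.
Here f(s) = s/3 + 1, so f(s)^2 = (s + 3)^2/9. Integrate:
  int_0^t ((s + 3)^2/9) ds = t*(t^2 + 9*t + 27)/27.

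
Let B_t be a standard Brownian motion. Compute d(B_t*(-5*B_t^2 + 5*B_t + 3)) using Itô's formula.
d(B_t*(-5*B_t^2 + 5*B_t + 3)) = (5 - 15*B_t) dt + (-15*B_t^2 + 10*B_t + 3) dB_t

Itô's formula for f(B_t) gives d f(B_t) = f'(B_t) dB_t + (1/2) f''(B_t) dt. Compute derivatives of f(x) = x*(-5*x^2 + 5*x + 3):
  f'(x)  = -15*x^2 + 10*x + 3
  f''(x) = 10 - 30*x
Substitute x = B_t and multiply the f'' term by 1/2:
  drift     = (1/2) * (10 - 30*x) evaluated at B_t = 5 - 15*B_t
  diffusion = (-15*x^2 + 10*x + 3) evaluated at B_t = -15*B_t^2 + 10*B_t + 3
Therefore d(B_t*(-5*B_t^2 + 5*B_t + 3)) = (5 - 15*B_t) dt + (-15*B_t^2 + 10*B_t + 3) dB_t.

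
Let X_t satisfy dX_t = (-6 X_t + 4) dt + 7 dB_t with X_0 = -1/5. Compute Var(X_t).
Var(X_t) = 49/12 - 49*exp(-12*t)/12

The variance V(t) = Var(X_t) satisfies V'(t) = 2 a V(t) + c^2 with V(0) = 0 (drift coefficient is linear in X, diffusion is constant). With a = -6, c = 7, the solution is
  V(t) = (c^2 / (2 a)) * (exp(2 a t) - 1)
       = (7^2 / (2*(-6))) * (exp((-12) t) - 1)
       = 49/12 - 49*exp(-12*t)/12.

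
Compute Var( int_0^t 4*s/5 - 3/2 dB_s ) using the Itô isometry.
Var = t*(64*t^2 - 360*t + 675)/300

The Itô integral of a deterministic integrand f(s) has mean 0 because each increment f(s) * (B_{s+ds} - B_s) has mean 0. By the Itô isometry:
  Var( int_0^t f(s) dB_s ) = E[ (int_0^t f(s) dB_s)^2 ] = int_0^t f(s)^2 ds.
Here f(s) = 4*s/5 - 3/2, so f(s)^2 = (8*s - 15)^2/100. Integrate:
  int_0^t ((8*s - 15)^2/100) ds = t*(64*t^2 - 360*t + 675)/300.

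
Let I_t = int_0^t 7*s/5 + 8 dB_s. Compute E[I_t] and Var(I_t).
E[I_t] = 0; Var(I_t) = t*(49*t^2 + 840*t + 4800)/75

The Itô integral of a deterministic integrand f(s) has mean 0 because each increment f(s) * (B_{s+ds} - B_s) has mean 0. By the Itô isometry:
  Var( int_0^t f(s) dB_s ) = E[ (int_0^t f(s) dB_s)^2 ] = int_0^t f(s)^2 ds.
Here f(s) = 7*s/5 + 8, so f(s)^2 = (7*s + 40)^2/25. Integrate:
  int_0^t ((7*s + 40)^2/25) ds = t*(49*t^2 + 840*t + 4800)/75.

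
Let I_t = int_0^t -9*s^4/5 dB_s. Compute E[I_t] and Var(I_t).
E[I_t] = 0; Var(I_t) = 9*t^9/25

The Itô integral of a deterministic integrand f(s) has mean 0 because each increment f(s) * (B_{s+ds} - B_s) has mean 0. By the Itô isometry:
  Var( int_0^t f(s) dB_s ) = E[ (int_0^t f(s) dB_s)^2 ] = int_0^t f(s)^2 ds.
Here f(s) = -9*s^4/5, so f(s)^2 = 81*s^8/25. Integrate:
  int_0^t (81*s^8/25) ds = 9*t^9/25.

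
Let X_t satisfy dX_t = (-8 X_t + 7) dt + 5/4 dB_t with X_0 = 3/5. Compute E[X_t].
E[X_t] = 7/8 - 11*exp(-8*t)/40

Taking expectations and using E[dB_t] = 0, the mean m(t) = E[X_t] satisfies the ODE m'(t) = a m(t) + b with m(0) = x_0. With a = -8, b = 7, x_0 = 3/5, the solution is
  m(t) = x_0 * exp(a t) + (b/a) * (exp(a t) - 1)
       = (3/5) * exp((-8) t) + (7/(-8)) * (exp((-8) t) - 1)
       = 7/8 - 11*exp(-8*t)/40.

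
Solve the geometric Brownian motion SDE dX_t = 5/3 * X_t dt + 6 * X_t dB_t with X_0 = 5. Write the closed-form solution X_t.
X_t = 5 * exp((-49/3) * t + (6) * B_t)

For GBM dX = mu X dt + sigma X dB with X_0 = x_0, apply Itô to Y = log X: dY = (mu - sigma^2/2) dt + sigma dB, so Y_t = log(x_0) + (mu - sigma^2/2) t + sigma B_t and hence X_t = x_0 * exp((mu - sigma^2/2) t + sigma B_t).
With mu = 5/3, sigma = 6, x_0 = 5, this gives:
  X_t = 5 * exp((-49/3) * t + (6) * B_t).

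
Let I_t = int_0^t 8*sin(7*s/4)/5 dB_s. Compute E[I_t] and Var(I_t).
E[I_t] = 0; Var(I_t) = 32*t/25 - 64*sin(7*t/2)/175

The Itô integral of a deterministic integrand f(s) has mean 0 because each increment f(s) * (B_{s+ds} - B_s) has mean 0. By the Itô isometry:
  Var( int_0^t f(s) dB_s ) = E[ (int_0^t f(s) dB_s)^2 ] = int_0^t f(s)^2 ds.
Here f(s) = 8*sin(7*s/4)/5, so f(s)^2 = 64*sin(7*s/4)^2/25. Integrate:
  int_0^t (64*sin(7*s/4)^2/25) ds = 32*t/25 - 64*sin(7*t/2)/175.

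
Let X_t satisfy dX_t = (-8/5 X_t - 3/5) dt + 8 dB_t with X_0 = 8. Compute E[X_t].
E[X_t] = -3/8 + 67*exp(-8*t/5)/8

Taking expectations and using E[dB_t] = 0, the mean m(t) = E[X_t] satisfies the ODE m'(t) = a m(t) + b with m(0) = x_0. With a = -8/5, b = -3/5, x_0 = 8, the solution is
  m(t) = x_0 * exp(a t) + (b/a) * (exp(a t) - 1)
       = 8 * exp((-8/5) t) + ((-3/5)/(-8/5)) * (exp((-8/5) t) - 1)
       = -3/8 + 67*exp(-8*t/5)/8.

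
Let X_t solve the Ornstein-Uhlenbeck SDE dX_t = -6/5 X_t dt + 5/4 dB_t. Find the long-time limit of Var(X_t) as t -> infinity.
lim Var(X_t) = 125/192

The OU SDE dX = -theta X dt + sigma dB admits the integrating factor exp(theta t): d(exp(theta t) X_t) = sigma exp(theta t) dB_t. Integrating from 0 to t gives X_t = x_0 * exp(-theta t) + sigma * int_0^t exp(-theta (t-s)) dB_s for any initial x_0. The Itô integral has variance (by the Itô isometry) sigma^2 * int_0^t exp(-2 theta (t - s)) ds = sigma^2 * (1 - exp(-2 theta t)) / (2 theta), independent of x_0.
With theta = 6/5, sigma = 5/4:
  Var(X_t) = (5/4)^2 * (1 - exp(-2*6/5 t)) / (2 * 6/5) = 125/192 - 125*exp(-12*t/5)/192.
As t -> infinity, exp(-2*6/5 t) -> 0, so the stationary variance is sigma^2 / (2 theta) = 125/192.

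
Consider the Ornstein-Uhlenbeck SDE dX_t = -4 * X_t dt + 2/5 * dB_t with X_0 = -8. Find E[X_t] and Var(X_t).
E[X_t] = -8*exp(-4*t); Var(X_t) = 1/50 - exp(-8*t)/50

The OU SDE dX = -theta X dt + sigma dB admits the integrating factor exp(theta t): d(exp(theta t) X_t) = sigma exp(theta t) dB_t. Integrating from 0 to t:
  X_t = x_0 * exp(-theta t) + sigma * int_0^t exp(-theta (t-s)) dB_s.
The Itô integral has mean 0 and (by the Itô isometry) variance sigma^2 * int_0^t exp(-2 theta (t - s)) ds = sigma^2 * (1 - exp(-2 theta t)) / (2 theta).
With theta = 4, sigma = 2/5, x_0 = -8:
  E[X_t] = -8 * exp(-4 t) = -8*exp(-4*t)
  Var(X_t) = (2/5)^2 * (1 - exp(-2*4 t)) / (2 * 4) = 1/50 - exp(-8*t)/50.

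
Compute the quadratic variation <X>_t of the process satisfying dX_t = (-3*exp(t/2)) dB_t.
<X>_t = 9*exp(t) - 9

For an Itô process dX_t = a(t) dt + b(t) dB_t, the quadratic variation is <X>_t = int_0^t b(s)^2 ds (the drift term does not contribute). Here b(s) = -3*exp(s/2), so
  b(s)^2 = 9*exp(s).
Integrating from 0 to t:
  <X>_t = int_0^t (9*exp(s)) ds = 9*exp(t) - 9.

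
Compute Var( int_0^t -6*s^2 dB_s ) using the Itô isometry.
Var = 36*t^5/5

The Itô integral of a deterministic integrand f(s) has mean 0 because each increment f(s) * (B_{s+ds} - B_s) has mean 0. By the Itô isometry:
  Var( int_0^t f(s) dB_s ) = E[ (int_0^t f(s) dB_s)^2 ] = int_0^t f(s)^2 ds.
Here f(s) = -6*s^2, so f(s)^2 = 36*s^4. Integrate:
  int_0^t (36*s^4) ds = 36*t^5/5.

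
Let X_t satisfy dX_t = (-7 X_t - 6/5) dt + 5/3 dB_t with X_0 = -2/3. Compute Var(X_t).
Var(X_t) = 25/126 - 25*exp(-14*t)/126

The variance V(t) = Var(X_t) satisfies V'(t) = 2 a V(t) + c^2 with V(0) = 0 (drift coefficient is linear in X, diffusion is constant). With a = -7, c = 5/3, the solution is
  V(t) = (c^2 / (2 a)) * (exp(2 a t) - 1)
       = ((5/3)^2 / (2*(-7))) * (exp((-14) t) - 1)
       = 25/126 - 25*exp(-14*t)/126.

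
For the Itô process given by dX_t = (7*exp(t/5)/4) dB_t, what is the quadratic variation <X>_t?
<X>_t = 245*exp(2*t/5)/32 - 245/32

For an Itô process dX_t = a(t) dt + b(t) dB_t, the quadratic variation is <X>_t = int_0^t b(s)^2 ds (the drift term does not contribute). Here b(s) = 7*exp(s/5)/4, so
  b(s)^2 = 49*exp(2*s/5)/16.
Integrating from 0 to t:
  <X>_t = int_0^t (49*exp(2*s/5)/16) ds = 245*exp(2*t/5)/32 - 245/32.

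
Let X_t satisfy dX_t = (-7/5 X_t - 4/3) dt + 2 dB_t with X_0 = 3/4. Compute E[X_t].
E[X_t] = -20/21 + 143*exp(-7*t/5)/84

Taking expectations and using E[dB_t] = 0, the mean m(t) = E[X_t] satisfies the ODE m'(t) = a m(t) + b with m(0) = x_0. With a = -7/5, b = -4/3, x_0 = 3/4, the solution is
  m(t) = x_0 * exp(a t) + (b/a) * (exp(a t) - 1)
       = (3/4) * exp((-7/5) t) + ((-4/3)/(-7/5)) * (exp((-7/5) t) - 1)
       = -20/21 + 143*exp(-7*t/5)/84.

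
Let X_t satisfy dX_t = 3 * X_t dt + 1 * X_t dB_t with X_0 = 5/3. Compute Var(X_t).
Var(X_t) = 25*(exp(t) - 1)*exp(6*t)/9

For GBM dX = mu X dt + sigma X dB with X_0 = x_0, apply Itô to Y = log X: dY = (mu - sigma^2/2) dt + sigma dB, so Y_t = log(x_0) + (mu - sigma^2/2) t + sigma B_t and hence X_t = x_0 * exp((mu - sigma^2/2) t + sigma B_t).
With mu = 3, sigma = 1, x_0 = 5/3, this gives:
  X_t = 5/3 * exp((5/2) * t + (1) * B_t).
Since sigma*B_t ~ Normal(0, sigma^2 t), E[exp(sigma*B_t)] = exp(sigma^2 t / 2); so E[X_t] = x_0 * exp((mu - sigma^2/2) t) * exp(sigma^2 t / 2) = x_0 * exp(mu t) = 5*exp(3*t)/3.
Var(X_t) = E[X_t^2] - (E[X_t])^2 = x_0^2 * exp(2 mu t) * (exp(sigma^2 t) - 1) = 25*(exp(t) - 1)*exp(6*t)/9.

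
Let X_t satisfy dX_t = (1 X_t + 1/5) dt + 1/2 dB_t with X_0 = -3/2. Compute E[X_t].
E[X_t] = -13*exp(t)/10 - 1/5

Taking expectations and using E[dB_t] = 0, the mean m(t) = E[X_t] satisfies the ODE m'(t) = a m(t) + b with m(0) = x_0. With a = 1, b = 1/5, x_0 = -3/2, the solution is
  m(t) = x_0 * exp(a t) + (b/a) * (exp(a t) - 1)
       = (-3/2) * exp(1 t) + ((1/5)/1) * (exp(1 t) - 1)
       = -13*exp(t)/10 - 1/5.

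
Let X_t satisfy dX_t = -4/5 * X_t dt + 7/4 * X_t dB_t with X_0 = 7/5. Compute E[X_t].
E[X_t] = 7*exp(-4*t/5)/5

For GBM dX = mu X dt + sigma X dB with X_0 = x_0, apply Itô to Y = log X: dY = (mu - sigma^2/2) dt + sigma dB, so Y_t = log(x_0) + (mu - sigma^2/2) t + sigma B_t and hence X_t = x_0 * exp((mu - sigma^2/2) t + sigma B_t).
With mu = -4/5, sigma = 7/4, x_0 = 7/5, this gives:
  X_t = 7/5 * exp((-373/160) * t + (7/4) * B_t).
Since sigma*B_t ~ Normal(0, sigma^2 t), E[exp(sigma*B_t)] = exp(sigma^2 t / 2); so E[X_t] = x_0 * exp((mu - sigma^2/2) t) * exp(sigma^2 t / 2) = x_0 * exp(mu t) = 7*exp(-4*t/5)/5.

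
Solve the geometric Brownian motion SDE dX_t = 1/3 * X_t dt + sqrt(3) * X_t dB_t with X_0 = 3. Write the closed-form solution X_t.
X_t = 3 * exp((-7/6) * t + (sqrt(3)) * B_t)

For GBM dX = mu X dt + sigma X dB with X_0 = x_0, apply Itô to Y = log X: dY = (mu - sigma^2/2) dt + sigma dB, so Y_t = log(x_0) + (mu - sigma^2/2) t + sigma B_t and hence X_t = x_0 * exp((mu - sigma^2/2) t + sigma B_t).
With mu = 1/3, sigma = sqrt(3), x_0 = 3, this gives:
  X_t = 3 * exp((-7/6) * t + (sqrt(3)) * B_t).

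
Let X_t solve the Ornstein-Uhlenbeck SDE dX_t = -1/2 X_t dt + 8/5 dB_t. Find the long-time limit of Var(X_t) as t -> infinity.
lim Var(X_t) = 64/25

The OU SDE dX = -theta X dt + sigma dB admits the integrating factor exp(theta t): d(exp(theta t) X_t) = sigma exp(theta t) dB_t. Integrating from 0 to t gives X_t = x_0 * exp(-theta t) + sigma * int_0^t exp(-theta (t-s)) dB_s for any initial x_0. The Itô integral has variance (by the Itô isometry) sigma^2 * int_0^t exp(-2 theta (t - s)) ds = sigma^2 * (1 - exp(-2 theta t)) / (2 theta), independent of x_0.
With theta = 1/2, sigma = 8/5:
  Var(X_t) = (8/5)^2 * (1 - exp(-2*1/2 t)) / (2 * 1/2) = 64/25 - 64*exp(-t)/25.
As t -> infinity, exp(-2*1/2 t) -> 0, so the stationary variance is sigma^2 / (2 theta) = 64/25.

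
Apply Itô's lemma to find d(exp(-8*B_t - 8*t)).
d(exp(-8*B_t - 8*t)) = (24*exp(-8*B_t - 8*t)) dt + (-8*exp(-8*B_t - 8*t)) dB_t

Itô's formula for f(t, x): d f(t, B_t) = (f_t + (1/2) f_xx) dt + f_x dB_t. Compute partials of f(t, x) = exp(-8*t - 8*x):
  f_t(t,x)  = -8*exp(-8*t - 8*x)
  f_x(t,x)  = -8*exp(-8*t - 8*x)
  f_xx(t,x) = 64*exp(-8*t - 8*x)
Assemble drift = f_t + (1/2) f_xx = 24*exp(-8*t - 8*x) and diffusion = f_x = -8*exp(-8*t - 8*x). Substituting x = B_t:
  d(exp(-8*B_t - 8*t)) = (24*exp(-8*B_t - 8*t)) dt + (-8*exp(-8*B_t - 8*t)) dB_t.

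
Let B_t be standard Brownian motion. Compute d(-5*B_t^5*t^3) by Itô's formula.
d(-5*B_t^5*t^3) = (B_t^3*t^2*(-15*B_t^2 - 50*t)) dt + (-25*B_t^4*t^3) dB_t

Itô's formula for f(t, x): d f(t, B_t) = (f_t + (1/2) f_xx) dt + f_x dB_t. Compute partials of f(t, x) = -5*t^3*x^5:
  f_t(t,x)  = -15*t^2*x^5
  f_x(t,x)  = -25*t^3*x^4
  f_xx(t,x) = -100*t^3*x^3
Assemble drift = f_t + (1/2) f_xx = t^2*x^3*(-50*t - 15*x^2) and diffusion = f_x = -25*t^3*x^4. Substituting x = B_t:
  d(-5*B_t^5*t^3) = (B_t^3*t^2*(-15*B_t^2 - 50*t)) dt + (-25*B_t^4*t^3) dB_t.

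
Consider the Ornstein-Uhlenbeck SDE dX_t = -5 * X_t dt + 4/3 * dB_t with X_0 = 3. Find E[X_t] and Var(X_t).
E[X_t] = 3*exp(-5*t); Var(X_t) = 8/45 - 8*exp(-10*t)/45

The OU SDE dX = -theta X dt + sigma dB admits the integrating factor exp(theta t): d(exp(theta t) X_t) = sigma exp(theta t) dB_t. Integrating from 0 to t:
  X_t = x_0 * exp(-theta t) + sigma * int_0^t exp(-theta (t-s)) dB_s.
The Itô integral has mean 0 and (by the Itô isometry) variance sigma^2 * int_0^t exp(-2 theta (t - s)) ds = sigma^2 * (1 - exp(-2 theta t)) / (2 theta).
With theta = 5, sigma = 4/3, x_0 = 3:
  E[X_t] = 3 * exp(-5 t) = 3*exp(-5*t)
  Var(X_t) = (4/3)^2 * (1 - exp(-2*5 t)) / (2 * 5) = 8/45 - 8*exp(-10*t)/45.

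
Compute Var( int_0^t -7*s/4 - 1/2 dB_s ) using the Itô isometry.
Var = t*(49*t^2 + 42*t + 12)/48

The Itô integral of a deterministic integrand f(s) has mean 0 because each increment f(s) * (B_{s+ds} - B_s) has mean 0. By the Itô isometry:
  Var( int_0^t f(s) dB_s ) = E[ (int_0^t f(s) dB_s)^2 ] = int_0^t f(s)^2 ds.
Here f(s) = -7*s/4 - 1/2, so f(s)^2 = (7*s + 2)^2/16. Integrate:
  int_0^t ((7*s + 2)^2/16) ds = t*(49*t^2 + 42*t + 12)/48.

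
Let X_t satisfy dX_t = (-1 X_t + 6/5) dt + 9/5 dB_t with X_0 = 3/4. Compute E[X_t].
E[X_t] = 6/5 - 9*exp(-t)/20

Taking expectations and using E[dB_t] = 0, the mean m(t) = E[X_t] satisfies the ODE m'(t) = a m(t) + b with m(0) = x_0. With a = -1, b = 6/5, x_0 = 3/4, the solution is
  m(t) = x_0 * exp(a t) + (b/a) * (exp(a t) - 1)
       = (3/4) * exp((-1) t) + ((6/5)/(-1)) * (exp((-1) t) - 1)
       = 6/5 - 9*exp(-t)/20.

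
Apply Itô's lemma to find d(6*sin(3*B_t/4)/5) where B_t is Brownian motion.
d(6*sin(3*B_t/4)/5) = (-27*sin(3*B_t/4)/80) dt + (9*cos(3*B_t/4)/10) dB_t

Itô's formula for f(B_t) gives d f(B_t) = f'(B_t) dB_t + (1/2) f''(B_t) dt. Compute derivatives of f(x) = 6*sin(3*x/4)/5:
  f'(x)  = 9*cos(3*x/4)/10
  f''(x) = -27*sin(3*x/4)/40
Substitute x = B_t and multiply the f'' term by 1/2:
  drift     = (1/2) * (-27*sin(3*x/4)/40) evaluated at B_t = -27*sin(3*B_t/4)/80
  diffusion = (9*cos(3*x/4)/10) evaluated at B_t = 9*cos(3*B_t/4)/10
Therefore d(6*sin(3*B_t/4)/5) = (-27*sin(3*B_t/4)/80) dt + (9*cos(3*B_t/4)/10) dB_t.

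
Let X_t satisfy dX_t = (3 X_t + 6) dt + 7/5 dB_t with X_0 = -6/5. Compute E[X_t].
E[X_t] = 4*exp(3*t)/5 - 2

Taking expectations and using E[dB_t] = 0, the mean m(t) = E[X_t] satisfies the ODE m'(t) = a m(t) + b with m(0) = x_0. With a = 3, b = 6, x_0 = -6/5, the solution is
  m(t) = x_0 * exp(a t) + (b/a) * (exp(a t) - 1)
       = (-6/5) * exp(3 t) + (6/3) * (exp(3 t) - 1)
       = 4*exp(3*t)/5 - 2.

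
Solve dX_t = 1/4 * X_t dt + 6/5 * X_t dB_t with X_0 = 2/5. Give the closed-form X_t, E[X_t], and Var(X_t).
X_t = 2/5 * exp((-47/100) t + (6/5) B_t); E[X_t] = 2*exp(t/4)/5; Var(X_t) = 4*(exp(36*t/25) - 1)*exp(t/2)/25

For GBM dX = mu X dt + sigma X dB with X_0 = x_0, apply Itô to Y = log X: dY = (mu - sigma^2/2) dt + sigma dB, so Y_t = log(x_0) + (mu - sigma^2/2) t + sigma B_t and hence X_t = x_0 * exp((mu - sigma^2/2) t + sigma B_t).
With mu = 1/4, sigma = 6/5, x_0 = 2/5, this gives:
  X_t = 2/5 * exp((-47/100) * t + (6/5) * B_t).
Since sigma*B_t ~ Normal(0, sigma^2 t), E[exp(sigma*B_t)] = exp(sigma^2 t / 2); so E[X_t] = x_0 * exp((mu - sigma^2/2) t) * exp(sigma^2 t / 2) = x_0 * exp(mu t) = 2*exp(t/4)/5.
Var(X_t) = E[X_t^2] - (E[X_t])^2 = x_0^2 * exp(2 mu t) * (exp(sigma^2 t) - 1) = 4*(exp(36*t/25) - 1)*exp(t/2)/25.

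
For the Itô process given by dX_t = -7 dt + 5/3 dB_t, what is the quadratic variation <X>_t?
<X>_t = 25*t/9

For an Itô process dX_t = a(t) dt + b(t) dB_t, the quadratic variation is <X>_t = int_0^t b(s)^2 ds (the drift term does not contribute). Here b(s) = 5/3, so
  b(s)^2 = 25/9.
Integrating from 0 to t:
  <X>_t = int_0^t (25/9) ds = 25*t/9.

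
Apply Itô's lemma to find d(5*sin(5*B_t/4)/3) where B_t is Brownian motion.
d(5*sin(5*B_t/4)/3) = (-125*sin(5*B_t/4)/96) dt + (25*cos(5*B_t/4)/12) dB_t

Itô's formula for f(B_t) gives d f(B_t) = f'(B_t) dB_t + (1/2) f''(B_t) dt. Compute derivatives of f(x) = 5*sin(5*x/4)/3:
  f'(x)  = 25*cos(5*x/4)/12
  f''(x) = -125*sin(5*x/4)/48
Substitute x = B_t and multiply the f'' term by 1/2:
  drift     = (1/2) * (-125*sin(5*x/4)/48) evaluated at B_t = -125*sin(5*B_t/4)/96
  diffusion = (25*cos(5*x/4)/12) evaluated at B_t = 25*cos(5*B_t/4)/12
Therefore d(5*sin(5*B_t/4)/3) = (-125*sin(5*B_t/4)/96) dt + (25*cos(5*B_t/4)/12) dB_t.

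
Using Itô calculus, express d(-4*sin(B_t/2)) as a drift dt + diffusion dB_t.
d(-4*sin(B_t/2)) = (sin(B_t/2)/2) dt + (-2*cos(B_t/2)) dB_t

Itô's formula for f(B_t) gives d f(B_t) = f'(B_t) dB_t + (1/2) f''(B_t) dt. Compute derivatives of f(x) = -4*sin(x/2):
  f'(x)  = -2*cos(x/2)
  f''(x) = sin(x/2)
Substitute x = B_t and multiply the f'' term by 1/2:
  drift     = (1/2) * (sin(x/2)) evaluated at B_t = sin(B_t/2)/2
  diffusion = (-2*cos(x/2)) evaluated at B_t = -2*cos(B_t/2)
Therefore d(-4*sin(B_t/2)) = (sin(B_t/2)/2) dt + (-2*cos(B_t/2)) dB_t.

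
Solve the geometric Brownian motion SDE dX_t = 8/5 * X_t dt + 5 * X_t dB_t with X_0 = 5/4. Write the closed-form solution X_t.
X_t = 5/4 * exp((-109/10) * t + (5) * B_t)

For GBM dX = mu X dt + sigma X dB with X_0 = x_0, apply Itô to Y = log X: dY = (mu - sigma^2/2) dt + sigma dB, so Y_t = log(x_0) + (mu - sigma^2/2) t + sigma B_t and hence X_t = x_0 * exp((mu - sigma^2/2) t + sigma B_t).
With mu = 8/5, sigma = 5, x_0 = 5/4, this gives:
  X_t = 5/4 * exp((-109/10) * t + (5) * B_t).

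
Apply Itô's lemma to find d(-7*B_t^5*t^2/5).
d(-7*B_t^5*t^2/5) = (14*B_t^3*t*(-B_t^2 - 5*t)/5) dt + (-7*B_t^4*t^2) dB_t

Itô's formula for f(t, x): d f(t, B_t) = (f_t + (1/2) f_xx) dt + f_x dB_t. Compute partials of f(t, x) = -7*t^2*x^5/5:
  f_t(t,x)  = -14*t*x^5/5
  f_x(t,x)  = -7*t^2*x^4
  f_xx(t,x) = -28*t^2*x^3
Assemble drift = f_t + (1/2) f_xx = 14*t*x^3*(-5*t - x^2)/5 and diffusion = f_x = -7*t^2*x^4. Substituting x = B_t:
  d(-7*B_t^5*t^2/5) = (14*B_t^3*t*(-B_t^2 - 5*t)/5) dt + (-7*B_t^4*t^2) dB_t.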